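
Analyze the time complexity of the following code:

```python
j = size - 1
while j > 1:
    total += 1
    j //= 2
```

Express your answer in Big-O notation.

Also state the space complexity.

Time complexity: O(log n).
Space complexity: O(1).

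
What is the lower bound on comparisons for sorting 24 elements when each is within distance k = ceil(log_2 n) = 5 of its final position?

Partition the 24 positions into floor(n/k) blocks of k = 5 consecutive positions; any permutation within a block keeps every element within k of its final position, so there are at least (k!)^(n/k) distinguishable inputs. Lower bound: log_2((k!)^(n/k)) = (n/k) * log_2(k!) = Theta(n log k); with k = ceil(log_2 n), this is Omega(n log log n).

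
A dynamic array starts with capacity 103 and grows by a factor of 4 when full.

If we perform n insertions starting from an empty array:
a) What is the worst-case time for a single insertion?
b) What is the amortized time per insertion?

(a) Worst-case single insertion: O(n) -- when the array is full at capacity c, the resize copies all c elements, and c can be Theta(n).
(b) Resizes happen at sizes 103, 412, 1648, ... Total copy cost for n insertions: 103 + 412 + ... = O(n) (geometric series with ratio 1/4). Amortized cost per insertion: O(n)/n = O(1).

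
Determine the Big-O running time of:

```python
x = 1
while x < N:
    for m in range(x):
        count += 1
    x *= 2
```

Time complexity: O(n).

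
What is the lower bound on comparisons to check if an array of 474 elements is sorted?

To verify 474 elements are sorted, we must compare each consecutive pair. Skipping any pair allows an adversary to swap them. Therefore 473 comparisons are necessary and sufficient.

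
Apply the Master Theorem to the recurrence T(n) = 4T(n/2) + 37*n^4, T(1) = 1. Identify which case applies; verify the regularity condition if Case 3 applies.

a=4, b=2, f(n)=37*n^4.
log_2(4) = 2 < 4.
f(n) = Omega(n^(2+epsilon)) for some epsilon > 0, so Case 3 is the candidate.
Regularity: a*f(n/b) = 4*37*(n/2)^4 = (4/16)*37*n^4 <= c*f(n) with c = 4/16 < 1. Satisfied.
Case 3: T(n) = Theta(n^4).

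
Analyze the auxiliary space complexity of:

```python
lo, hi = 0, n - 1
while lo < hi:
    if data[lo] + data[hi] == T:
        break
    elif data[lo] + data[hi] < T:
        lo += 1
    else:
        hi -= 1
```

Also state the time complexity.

Space complexity: O(1).
Only a constant amount of auxiliary storage is used; nothing grows with n.
Time complexity: O(n).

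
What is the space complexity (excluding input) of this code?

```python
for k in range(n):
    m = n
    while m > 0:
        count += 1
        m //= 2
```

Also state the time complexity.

Space complexity: O(1).
Only a constant amount of auxiliary storage is used; nothing grows with n.
Time complexity: O(n log n).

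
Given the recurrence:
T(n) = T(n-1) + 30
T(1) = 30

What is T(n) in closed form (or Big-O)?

Unrolling: T(n) = T(n-1) + 30 = T(n-2) + 2*30 = ... = T(1) + (n-1)*30 = 30 + (n-1)*30 = 30n.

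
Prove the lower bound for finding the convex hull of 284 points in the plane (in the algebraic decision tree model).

Reduction from sorting: given 284 numbers x_1,...,x_{284}, map x_i to the point (x_i, x_i^2) on the parabola y = x^2. All points are on the convex hull, and walking the hull gives them in sorted x-order. Since sorting requires Omega(n log n), so does planar convex hull.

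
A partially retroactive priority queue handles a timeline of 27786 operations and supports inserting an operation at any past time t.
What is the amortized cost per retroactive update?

Partially retroactive priority queues (Demaine-Iacono-Langerman) allow updates at past times with queries only at the present. With a balanced BST over the m = 27786 timeline events tracking bridges, each retroactive insert or delete is O(log m) amortized.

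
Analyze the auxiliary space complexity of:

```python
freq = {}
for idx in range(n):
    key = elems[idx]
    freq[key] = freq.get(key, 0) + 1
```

Space complexity: O(n).
Auxiliary storage grows linearly with the input size n in the worst case.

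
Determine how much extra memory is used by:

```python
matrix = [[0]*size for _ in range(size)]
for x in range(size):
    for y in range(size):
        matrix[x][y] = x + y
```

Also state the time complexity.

Space complexity: O(n^2).
A 2D structure of size n x n is allocated.
Time complexity: O(n^2).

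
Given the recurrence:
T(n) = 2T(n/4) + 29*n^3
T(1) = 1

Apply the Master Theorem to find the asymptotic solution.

a=2, b=4, f(n)=29*n^3. log_4(2) = 0.5 < 3. Case 3: T(n) = O(n^3).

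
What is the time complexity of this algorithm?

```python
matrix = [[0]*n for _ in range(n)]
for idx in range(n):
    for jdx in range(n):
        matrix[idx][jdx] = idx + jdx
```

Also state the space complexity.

Time complexity: O(n^2).
Space complexity: O(n^2).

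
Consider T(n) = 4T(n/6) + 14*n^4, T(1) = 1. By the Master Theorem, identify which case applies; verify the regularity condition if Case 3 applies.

a=4, b=6, f(n)=14*n^4.
log_6(4) = 0.7737 < 4.
f(n) = Omega(n^(0.7737+epsilon)) for some epsilon > 0, so Case 3 is the candidate.
Regularity: a*f(n/b) = 4*14*(n/6)^4 = (4/1296)*14*n^4 <= c*f(n) with c = 4/1296 < 1. Satisfied.
Case 3: T(n) = Theta(n^4).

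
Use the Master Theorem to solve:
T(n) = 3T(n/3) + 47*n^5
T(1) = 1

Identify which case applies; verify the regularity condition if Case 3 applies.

a=3, b=3, f(n)=47*n^5.
log_3(3) = 1 < 5.
f(n) = Omega(n^(1+epsilon)) for some epsilon > 0, so Case 3 is the candidate.
Regularity: a*f(n/b) = 3*47*(n/3)^5 = (3/243)*47*n^5 <= c*f(n) with c = 3/243 < 1. Satisfied.
Case 3: T(n) = Theta(n^5).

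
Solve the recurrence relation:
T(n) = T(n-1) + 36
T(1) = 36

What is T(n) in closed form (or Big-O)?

Unrolling: T(n) = T(n-1) + 36 = T(n-2) + 2*36 = ... = T(1) + (n-1)*36 = 36 + (n-1)*36 = 36n.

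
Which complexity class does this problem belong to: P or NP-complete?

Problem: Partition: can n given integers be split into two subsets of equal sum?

This problem is NP-complete: Subset Sum reduces to it (one of Karp's 21 NP-complete problems).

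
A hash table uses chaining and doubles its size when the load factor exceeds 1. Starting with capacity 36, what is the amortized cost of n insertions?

Rehashing occurs when load exceeds 1. Total rehash cost is geometric series summing to O(n). Each insertion itself is O(1). Amortized: O(1).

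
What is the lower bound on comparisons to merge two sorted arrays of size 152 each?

To merge two sorted arrays of size 152, we need at least 303 comparisons in the worst case. An adversary can force every element to be compared.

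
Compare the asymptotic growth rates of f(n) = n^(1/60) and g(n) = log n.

f(n) = n^(1/60) grows faster: any positive power of n dominates log n.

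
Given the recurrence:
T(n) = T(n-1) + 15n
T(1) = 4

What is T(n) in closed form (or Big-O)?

Unrolling: T(n) = 4 + 15*(2 + 3 + ... + n) = 4 + 15*(n(n+1)/2 - 1) = O(n^2).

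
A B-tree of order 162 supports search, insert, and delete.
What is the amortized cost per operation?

B-tree of order 162 has height O(log_162 n). Each operation traverses the tree height. Splits during insert and merges during delete are O(1) each and occur at most once per level. Total cost per operation: O(log_162 n).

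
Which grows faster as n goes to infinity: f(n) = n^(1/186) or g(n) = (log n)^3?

f(n) = n^(1/186) grows faster: any positive power of n dominates any polylog.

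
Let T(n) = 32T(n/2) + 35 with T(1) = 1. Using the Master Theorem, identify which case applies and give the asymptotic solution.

a=32, b=2, f(n)=35.
log_2(32) = 5 > 0.
Since f(n) = O(n^0) is polynomially smaller than n^5, Case 1 applies.
T(n) = Theta(n^5).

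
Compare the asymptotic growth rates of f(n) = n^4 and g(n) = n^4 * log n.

g(n) = n^4 * log n grows faster: extra log n factor -> infinity.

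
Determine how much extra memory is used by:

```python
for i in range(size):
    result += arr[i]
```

Space complexity: O(1).
Only a constant amount of auxiliary storage is used; nothing grows with n.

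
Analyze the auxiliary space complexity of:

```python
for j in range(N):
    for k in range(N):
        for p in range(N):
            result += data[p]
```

Space complexity: O(1).
Only a constant amount of auxiliary storage is used; nothing grows with n.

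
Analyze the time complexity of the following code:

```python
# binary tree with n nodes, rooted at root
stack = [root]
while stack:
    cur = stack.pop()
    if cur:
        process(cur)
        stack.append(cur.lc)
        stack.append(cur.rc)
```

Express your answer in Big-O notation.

Time complexity: O(n).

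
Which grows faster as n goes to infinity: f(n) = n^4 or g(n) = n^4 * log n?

g(n) = n^4 * log n grows faster: extra log n factor -> infinity.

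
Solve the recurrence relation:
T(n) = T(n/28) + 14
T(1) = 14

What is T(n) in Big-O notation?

Each step divides n by 28 and adds 14. After log_28(n) steps, T(n) = O(log n).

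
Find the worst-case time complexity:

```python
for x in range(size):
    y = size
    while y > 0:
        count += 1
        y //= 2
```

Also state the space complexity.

Time complexity: O(n log n).
Space complexity: O(1).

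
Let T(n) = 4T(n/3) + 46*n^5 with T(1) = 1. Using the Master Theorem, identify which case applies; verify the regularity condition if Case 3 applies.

a=4, b=3, f(n)=46*n^5.
log_3(4) = 1.262 < 5.
f(n) = Omega(n^(1.262+epsilon)) for some epsilon > 0, so Case 3 is the candidate.
Regularity: a*f(n/b) = 4*46*(n/3)^5 = (4/243)*46*n^5 <= c*f(n) with c = 4/243 < 1. Satisfied.
Case 3: T(n) = Theta(n^5).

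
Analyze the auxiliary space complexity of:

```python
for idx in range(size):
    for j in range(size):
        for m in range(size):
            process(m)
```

Space complexity: O(1).
Only a constant amount of auxiliary storage is used; nothing grows with n.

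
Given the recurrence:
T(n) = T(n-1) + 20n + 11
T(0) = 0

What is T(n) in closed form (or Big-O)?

Dominant term in sum is 20*sum(i, i=1..n) = 20*n*(n+1)/2 = O(n^2).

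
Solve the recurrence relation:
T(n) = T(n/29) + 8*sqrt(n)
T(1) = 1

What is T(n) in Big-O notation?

Each level contributes sqrt(n/29^k). Geometric series with ratio 1/sqrt(29) < 1 sums to O(sqrt(n)).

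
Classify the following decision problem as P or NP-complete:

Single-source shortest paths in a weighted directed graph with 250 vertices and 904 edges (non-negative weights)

This problem is in P: Dijkstra's algorithm runs in O((V+E) log V).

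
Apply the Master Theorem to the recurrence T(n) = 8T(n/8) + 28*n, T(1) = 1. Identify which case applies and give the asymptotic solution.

a=8, b=8, f(n)=28*n.
log_8(8) = 1, so n^(log_b(a)) = n.
f(n) = Theta(n), so Case 2 applies.
T(n) = Theta(n log n).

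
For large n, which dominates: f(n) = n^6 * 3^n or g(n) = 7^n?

g(n) = 7^n grows faster: 7^n / (n^6 3^n) = (7/3)^n / n^6 -> infinity since 7/3 > 1.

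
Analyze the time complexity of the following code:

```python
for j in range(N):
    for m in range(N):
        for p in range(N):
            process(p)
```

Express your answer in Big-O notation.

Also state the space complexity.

Time complexity: O(n^3).
Space complexity: O(1).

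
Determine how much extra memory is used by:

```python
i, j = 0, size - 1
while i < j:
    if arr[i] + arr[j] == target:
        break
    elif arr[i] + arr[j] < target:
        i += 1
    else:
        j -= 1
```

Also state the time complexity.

Space complexity: O(1).
Only a constant amount of auxiliary storage is used; nothing grows with n.
Time complexity: O(n).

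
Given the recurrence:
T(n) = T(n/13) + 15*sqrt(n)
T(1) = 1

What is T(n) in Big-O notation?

Each level contributes sqrt(n/13^k). Geometric series with ratio 1/sqrt(13) < 1 sums to O(sqrt(n)).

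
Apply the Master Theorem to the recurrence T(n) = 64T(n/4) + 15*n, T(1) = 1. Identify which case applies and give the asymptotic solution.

a=64, b=4, f(n)=15*n.
log_4(64) = 3 > 1.
Since f(n) = O(n^1) is polynomially smaller than n^3, Case 1 applies.
T(n) = Theta(n^3).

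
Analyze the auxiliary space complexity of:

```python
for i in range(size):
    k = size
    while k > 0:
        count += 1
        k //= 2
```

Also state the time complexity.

Space complexity: O(1).
Only a constant amount of auxiliary storage is used; nothing grows with n.
Time complexity: O(n log n).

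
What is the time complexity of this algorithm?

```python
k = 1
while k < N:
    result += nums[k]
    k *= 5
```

Time complexity: O(log n).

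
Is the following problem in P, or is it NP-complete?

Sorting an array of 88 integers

This problem is in P: merge sort runs in O(n log n).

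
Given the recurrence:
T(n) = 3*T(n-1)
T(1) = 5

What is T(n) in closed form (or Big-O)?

Each step multiplies by 3. T(n) = T(1)*3^(n-1) = 5*3^(n-1).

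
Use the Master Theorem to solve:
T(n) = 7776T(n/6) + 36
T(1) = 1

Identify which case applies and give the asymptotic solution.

a=7776, b=6, f(n)=36.
log_6(7776) = 5 > 0.
Since f(n) = O(n^0) is polynomially smaller than n^5, Case 1 applies.
T(n) = Theta(n^5).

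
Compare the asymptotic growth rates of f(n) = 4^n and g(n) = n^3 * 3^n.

f(n) = 4^n grows faster: 4^n / (n^3 3^n) = (4/3)^n / n^3 -> infinity since 4/3 > 1.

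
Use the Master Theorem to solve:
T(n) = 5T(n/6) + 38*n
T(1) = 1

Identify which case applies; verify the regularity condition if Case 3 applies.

a=5, b=6, f(n)=38*n.
log_6(5) = 0.8982 < 1.
f(n) = Omega(n^(0.8982+epsilon)) for some epsilon > 0, so Case 3 is the candidate.
Regularity: a*f(n/b) = 5*38*(n/6)^1 = (5/6)*38*n^1 <= c*f(n) with c = 5/6 < 1. Satisfied.
Case 3: T(n) = Theta(n).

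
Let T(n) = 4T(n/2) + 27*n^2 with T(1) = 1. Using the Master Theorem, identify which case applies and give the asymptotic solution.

a=4, b=2, f(n)=27*n^2.
log_2(4) = 2, so n^(log_b(a)) = n^2.
f(n) = Theta(n^2), so Case 2 applies.
T(n) = Theta(n^2 log n).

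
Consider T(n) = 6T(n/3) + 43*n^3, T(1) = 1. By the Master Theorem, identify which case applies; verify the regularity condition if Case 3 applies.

a=6, b=3, f(n)=43*n^3.
log_3(6) = 1.631 < 3.
f(n) = Omega(n^(1.631+epsilon)) for some epsilon > 0, so Case 3 is the candidate.
Regularity: a*f(n/b) = 6*43*(n/3)^3 = (6/27)*43*n^3 <= c*f(n) with c = 6/27 < 1. Satisfied.
Case 3: T(n) = Theta(n^3).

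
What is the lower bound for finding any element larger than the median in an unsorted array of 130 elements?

To find an element larger than the median of 130 elements, we must see Omega(n) elements. Without seeing enough elements, an adversary can make any unseen element the median.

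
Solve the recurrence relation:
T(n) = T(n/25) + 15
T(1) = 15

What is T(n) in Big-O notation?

Each step divides n by 25 and adds 15. After log_25(n) steps, T(n) = O(log n).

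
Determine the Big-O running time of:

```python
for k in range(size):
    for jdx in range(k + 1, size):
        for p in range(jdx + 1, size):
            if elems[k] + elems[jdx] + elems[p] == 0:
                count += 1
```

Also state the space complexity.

Time complexity: O(n^3).
Space complexity: O(1).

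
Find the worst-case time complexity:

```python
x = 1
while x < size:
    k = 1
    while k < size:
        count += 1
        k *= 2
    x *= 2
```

Time complexity: O(log^2 n).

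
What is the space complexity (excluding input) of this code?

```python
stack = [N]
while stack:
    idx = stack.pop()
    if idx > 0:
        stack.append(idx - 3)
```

Space complexity: O(1).
Only a constant amount of auxiliary storage is used; nothing grows with n.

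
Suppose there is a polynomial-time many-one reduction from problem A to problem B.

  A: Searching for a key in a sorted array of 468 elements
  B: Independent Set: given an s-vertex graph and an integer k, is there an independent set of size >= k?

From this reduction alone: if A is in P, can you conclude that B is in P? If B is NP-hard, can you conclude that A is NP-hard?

A poly-time reduction A <=_p B transfers tractability DOWN (B easy => A easy) and hardness UP (A hard => B hard), not the reverse.
From A in P, the reduction alone does NOT give B in P: any problem in P trivially reduces to SAT, yet SAT is not known to be in P.
From B NP-hard, the reduction alone does NOT give A NP-hard: again, easy problems reduce to hard ones.
(Here in fact A is P and B is NP-complete.)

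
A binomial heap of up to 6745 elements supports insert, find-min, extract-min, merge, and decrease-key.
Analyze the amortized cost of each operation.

A binomial heap with n <= 6745 elements has at most floor(log_2 6745) + 1 = 13 trees. Using potential Phi = number of trees: Insert adds one tree, but cascading merges reduce count -- amortized O(1). Find-min reads the cached minimum pointer: O(1). Extract-min creates O(log n) new trees: O(log n). Merge combines tree lists: O(log n). Decrease-key sifts the element up its tree of height <= log n: O(log n).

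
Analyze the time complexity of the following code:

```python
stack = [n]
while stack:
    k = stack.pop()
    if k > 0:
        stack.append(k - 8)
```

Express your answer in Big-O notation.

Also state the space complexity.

Time complexity: O(n).
Space complexity: O(1).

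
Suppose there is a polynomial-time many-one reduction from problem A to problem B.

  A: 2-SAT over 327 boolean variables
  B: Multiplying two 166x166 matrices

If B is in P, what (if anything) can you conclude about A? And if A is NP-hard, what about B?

A poly-time reduction A <=_p B means any A-instance can be transformed to a B-instance in poly time.
If B is in P: compose the reduction with B's poly-time algorithm to solve A in poly time, so A is in P.
If A is NP-hard: every NP problem reduces to A, which reduces to B; composing reductions, every NP problem reduces to B, so B is NP-hard.
(Here in fact A is P and B is P.)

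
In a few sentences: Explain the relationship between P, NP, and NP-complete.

P: solvable in polynomial time. NP: verifiable in polynomial time. NP-complete: in NP and at least as hard as every problem in NP (via polynomial reduction). P is a subset of NP. If any NP-complete problem is in P, then P = NP.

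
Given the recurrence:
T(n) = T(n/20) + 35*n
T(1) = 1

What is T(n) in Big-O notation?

Geometric series: 35*n*(1 + 1/20 + 1/20^2 + ...) = O(n). T(n) = O(n).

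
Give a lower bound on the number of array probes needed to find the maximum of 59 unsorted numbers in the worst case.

Adversary: any unprobed cell could hold a value larger than everything seen so far. If fewer than 59 cells are probed, the adversary places the max in an unprobed cell. So all 59 cells must be examined; together with 59-1 comparisons this is tight.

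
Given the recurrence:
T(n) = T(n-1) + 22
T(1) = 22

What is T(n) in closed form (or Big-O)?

Unrolling: T(n) = T(n-1) + 22 = T(n-2) + 2*22 = ... = T(1) + (n-1)*22 = 22 + (n-1)*22 = 22n.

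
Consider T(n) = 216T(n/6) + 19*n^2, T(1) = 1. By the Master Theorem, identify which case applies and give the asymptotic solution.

a=216, b=6, f(n)=19*n^2.
log_6(216) = 3 > 2.
Since f(n) = O(n^2) is polynomially smaller than n^3, Case 1 applies.
T(n) = Theta(n^3).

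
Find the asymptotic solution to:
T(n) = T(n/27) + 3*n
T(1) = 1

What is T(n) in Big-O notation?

Geometric series: 3*n*(1 + 1/27 + 1/27^2 + ...) = O(n). T(n) = O(n).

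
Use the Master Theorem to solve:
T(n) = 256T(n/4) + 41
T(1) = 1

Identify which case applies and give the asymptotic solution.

a=256, b=4, f(n)=41.
log_4(256) = 4 > 0.
Since f(n) = O(n^0) is polynomially smaller than n^4, Case 1 applies.
T(n) = Theta(n^4).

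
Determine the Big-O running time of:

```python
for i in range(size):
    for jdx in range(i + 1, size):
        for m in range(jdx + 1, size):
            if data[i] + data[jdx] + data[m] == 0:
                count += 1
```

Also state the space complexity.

Time complexity: O(n^3).
Space complexity: O(1).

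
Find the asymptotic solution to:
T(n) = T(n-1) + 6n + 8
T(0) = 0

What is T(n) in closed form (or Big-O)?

Dominant term in sum is 6*sum(i, i=1..n) = 6*n*(n+1)/2 = O(n^2).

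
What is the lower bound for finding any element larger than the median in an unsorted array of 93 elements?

To find an element larger than the median of 93 elements, we must see Omega(n) elements. Without seeing enough elements, an adversary can make any unseen element the median.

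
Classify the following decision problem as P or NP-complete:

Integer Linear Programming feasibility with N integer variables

This problem is NP-complete: ILP feasibility is NP-complete (LP relaxation is in P).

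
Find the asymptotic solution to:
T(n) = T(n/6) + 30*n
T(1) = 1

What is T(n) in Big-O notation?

Geometric series: 30*n*(1 + 1/6 + 1/6^2 + ...) = O(n). T(n) = O(n).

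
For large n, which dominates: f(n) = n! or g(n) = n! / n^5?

f(n) = n! grows faster: the ratio n!/(n!/n^5) = n^5 -> infinity.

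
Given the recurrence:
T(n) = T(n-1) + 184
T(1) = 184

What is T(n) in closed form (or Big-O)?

Unrolling: T(n) = T(n-1) + 184 = T(n-2) + 2*184 = ... = T(1) + (n-1)*184 = 184 + (n-1)*184 = 184n.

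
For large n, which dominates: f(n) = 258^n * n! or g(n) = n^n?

f(n) = 258^n * n! grows faster: by Stirling n! ~ sqrt(2 pi n)(n/e)^n, so 258^n n! / n^n ~ (258/e)^n sqrt(2 pi n) -> infinity since 258/e > 1.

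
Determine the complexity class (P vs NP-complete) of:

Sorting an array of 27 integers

This problem is in P: merge sort runs in O(n log n).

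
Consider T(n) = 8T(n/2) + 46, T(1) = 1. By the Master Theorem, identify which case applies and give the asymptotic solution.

a=8, b=2, f(n)=46.
log_2(8) = 3 > 0.
Since f(n) = O(n^0) is polynomially smaller than n^3, Case 1 applies.
T(n) = Theta(n^3).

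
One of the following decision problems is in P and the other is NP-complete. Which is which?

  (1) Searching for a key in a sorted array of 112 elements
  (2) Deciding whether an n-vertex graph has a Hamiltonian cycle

(1) is P: binary search runs in O(log n).
(2) is NP-complete: one of Karp's 21 NP-complete problems.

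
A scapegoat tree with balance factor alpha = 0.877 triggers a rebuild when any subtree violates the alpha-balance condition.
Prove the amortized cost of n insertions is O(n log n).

Define potential Phi = c * sum of |size(left(v)) - size(right(v))| over all nodes. An insertion at depth d costs O(d) = O(log n) and increases Phi by O(log n). When a rebuild of subtree of size s occurs, it costs O(s) but reduces Phi by Omega(s). With alpha = 0.877, between rebuilds Omega(s) insertions must occur. Amortized cost per insertion: O(log n).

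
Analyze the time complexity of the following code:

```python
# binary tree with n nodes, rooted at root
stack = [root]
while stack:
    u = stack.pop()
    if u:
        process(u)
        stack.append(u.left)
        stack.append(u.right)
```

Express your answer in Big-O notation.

Time complexity: O(n).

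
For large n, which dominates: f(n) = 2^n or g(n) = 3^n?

g(n) = 3^n grows faster: (3/2)^n -> infinity since 3/2 > 1.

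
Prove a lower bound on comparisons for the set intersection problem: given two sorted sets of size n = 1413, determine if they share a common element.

For two sorted arrays of size n = 1413, any correct algorithm must examine Omega(n) elements. If fewer are examined, an adversary places a common element in an unexamined gap. A merge-based scan achieves O(n), so the bound is tight.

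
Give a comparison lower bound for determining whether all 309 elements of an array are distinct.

In the algebraic decision-tree model, the YES region for element distinctness on 309 elements has 309! connected components (one per ordering). Ben-Or's theorem then gives a lower bound of Omega(log(n!)) = Omega(n log n).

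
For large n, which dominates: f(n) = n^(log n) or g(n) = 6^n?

g(n) = 6^n grows faster: take logs: log(n^(log n)) = (log n)^2, log(6^n) = n log 6; n dominates (log n)^2.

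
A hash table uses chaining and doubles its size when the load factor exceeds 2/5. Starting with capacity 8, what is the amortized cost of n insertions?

Rehashing occurs when load exceeds 2/5. Total rehash cost is geometric series summing to O(n). Each insertion itself is O(1). Amortized: O(1).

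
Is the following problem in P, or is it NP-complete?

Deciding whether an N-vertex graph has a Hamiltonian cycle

This problem is NP-complete: one of Karp's 21 NP-complete problems.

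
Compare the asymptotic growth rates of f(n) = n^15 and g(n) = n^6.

f(n) = n^15 grows faster: n^15/n^6 = n^9 -> infinity.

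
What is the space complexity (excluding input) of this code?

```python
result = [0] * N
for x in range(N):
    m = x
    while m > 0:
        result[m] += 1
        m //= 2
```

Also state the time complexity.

Space complexity: O(n).
Auxiliary storage grows linearly with the input size n in the worst case.
Time complexity: O(n log n).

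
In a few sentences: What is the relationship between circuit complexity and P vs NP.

A language is in P iff it has polynomial-size uniform circuit families. P/poly contains all languages decidable by polynomial-size circuits (even non-uniform). If NP is not in P/poly, then P != NP. Proving super-polynomial circuit lower bounds for an NP problem would separate P from NP.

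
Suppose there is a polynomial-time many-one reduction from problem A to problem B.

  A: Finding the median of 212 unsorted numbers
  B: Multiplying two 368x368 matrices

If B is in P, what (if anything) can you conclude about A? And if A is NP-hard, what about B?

A poly-time reduction A <=_p B means any A-instance can be transformed to a B-instance in poly time.
If B is in P: compose the reduction with B's poly-time algorithm to solve A in poly time, so A is in P.
If A is NP-hard: every NP problem reduces to A, which reduces to B; composing reductions, every NP problem reduces to B, so B is NP-hard.
(Here in fact A is P and B is P.)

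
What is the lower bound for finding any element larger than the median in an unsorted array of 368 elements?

To find an element larger than the median of 368 elements, we must see Omega(n) elements. Without seeing enough elements, an adversary can make any unseen element the median.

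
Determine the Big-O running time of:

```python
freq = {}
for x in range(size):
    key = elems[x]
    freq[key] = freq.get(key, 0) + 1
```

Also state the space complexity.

Time complexity: O(n).
Space complexity: O(n).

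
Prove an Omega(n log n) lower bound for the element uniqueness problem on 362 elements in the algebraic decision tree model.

In the algebraic decision tree model, element uniqueness on 362 elements is equivalent to determining which cell of an arrangement of C(362,2) = 65341 hyperplanes x_i = x_j contains the input point. Ben-Or's theorem shows this requires Omega(n log n).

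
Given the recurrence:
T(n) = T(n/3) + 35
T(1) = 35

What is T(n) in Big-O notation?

Each step divides n by 3 and adds 35. After log_3(n) steps, T(n) = O(log n).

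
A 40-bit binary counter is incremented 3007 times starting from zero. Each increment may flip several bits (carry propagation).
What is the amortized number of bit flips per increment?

Bit i flips on every 2^i-th increment, so over 3007 increments bit i flips floor(3007/2^i) times. Summing over i: total flips < 2 * 3007. Amortized: < 2 = O(1) per increment.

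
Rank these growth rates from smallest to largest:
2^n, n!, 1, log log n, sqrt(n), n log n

Ordered by growth rate: 1 < log log n < sqrt(n) < n log n < 2^n < n!.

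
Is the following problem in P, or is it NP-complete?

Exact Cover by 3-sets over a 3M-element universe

This problem is NP-complete: one of Karp's 21 NP-complete problems.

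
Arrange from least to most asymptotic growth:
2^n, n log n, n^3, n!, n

Ordered by growth rate: n < n log n < n^3 < 2^n < n!.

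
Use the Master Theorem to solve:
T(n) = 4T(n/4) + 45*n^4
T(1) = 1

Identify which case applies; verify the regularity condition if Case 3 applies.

a=4, b=4, f(n)=45*n^4.
log_4(4) = 1 < 4.
f(n) = Omega(n^(1+epsilon)) for some epsilon > 0, so Case 3 is the candidate.
Regularity: a*f(n/b) = 4*45*(n/4)^4 = (4/256)*45*n^4 <= c*f(n) with c = 4/256 < 1. Satisfied.
Case 3: T(n) = Theta(n^4).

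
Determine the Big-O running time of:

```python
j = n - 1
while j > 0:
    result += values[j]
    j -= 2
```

Time complexity: O(n).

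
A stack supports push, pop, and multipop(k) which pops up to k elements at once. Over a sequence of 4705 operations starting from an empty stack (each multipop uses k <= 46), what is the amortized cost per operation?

Each element is pushed exactly once and popped at most once (whether by pop or as part of a multipop). So the total number of individual pops over the whole sequence is at most the number of pushes, which is at most 4705. Total work <= 2 * 4705, hence O(1) amortized per operation.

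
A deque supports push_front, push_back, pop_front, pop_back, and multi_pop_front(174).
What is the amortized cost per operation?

Assign 2 credits to each push operation. A pop uses 1 saved credit. multi_pop_front(174) uses up to 174 saved credits from previous pushes. Credits never go negative. Amortized cost is O(1).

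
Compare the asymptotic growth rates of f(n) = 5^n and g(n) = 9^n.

g(n) = 9^n grows faster: (9/5)^n -> infinity since 9/5 > 1.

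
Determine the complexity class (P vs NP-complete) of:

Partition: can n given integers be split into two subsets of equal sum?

This problem is NP-complete: Subset Sum reduces to it (one of Karp's 21 NP-complete problems).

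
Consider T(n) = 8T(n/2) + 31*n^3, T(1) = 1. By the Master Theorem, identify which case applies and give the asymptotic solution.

a=8, b=2, f(n)=31*n^3.
log_2(8) = 3, so n^(log_b(a)) = n^3.
f(n) = Theta(n^3), so Case 2 applies.
T(n) = Theta(n^3 log n).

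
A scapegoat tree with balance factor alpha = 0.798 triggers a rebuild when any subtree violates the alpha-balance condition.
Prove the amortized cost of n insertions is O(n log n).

Define potential Phi = c * sum of |size(left(v)) - size(right(v))| over all nodes. An insertion at depth d costs O(d) = O(log n) and increases Phi by O(log n). When a rebuild of subtree of size s occurs, it costs O(s) but reduces Phi by Omega(s). With alpha = 0.798, between rebuilds Omega(s) insertions must occur. Amortized cost per insertion: O(log n).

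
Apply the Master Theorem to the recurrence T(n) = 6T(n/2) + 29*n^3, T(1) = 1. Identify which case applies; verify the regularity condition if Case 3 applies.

a=6, b=2, f(n)=29*n^3.
log_2(6) = 2.585 < 3.
f(n) = Omega(n^(2.585+epsilon)) for some epsilon > 0, so Case 3 is the candidate.
Regularity: a*f(n/b) = 6*29*(n/2)^3 = (6/8)*29*n^3 <= c*f(n) with c = 6/8 < 1. Satisfied.
Case 3: T(n) = Theta(n^3).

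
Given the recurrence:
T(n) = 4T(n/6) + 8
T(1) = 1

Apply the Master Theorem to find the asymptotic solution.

a=4, b=6, f(n)=8. log_6(4) = 0.7737. Case 1 of Master Theorem: T(n) = O(n^0.7737).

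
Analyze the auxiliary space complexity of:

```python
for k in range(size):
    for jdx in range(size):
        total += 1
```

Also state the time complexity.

Space complexity: O(1).
Only a constant amount of auxiliary storage is used; nothing grows with n.
Time complexity: O(n^2).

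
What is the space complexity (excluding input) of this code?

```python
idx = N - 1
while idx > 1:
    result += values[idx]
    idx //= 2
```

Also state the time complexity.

Space complexity: O(1).
Only a constant amount of auxiliary storage is used; nothing grows with n.
Time complexity: O(log n).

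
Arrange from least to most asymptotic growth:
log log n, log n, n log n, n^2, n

Ordered by growth rate: log log n < log n < n < n log n < n^2.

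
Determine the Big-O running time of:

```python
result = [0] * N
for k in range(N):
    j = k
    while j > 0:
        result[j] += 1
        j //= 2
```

Time complexity: O(n log n).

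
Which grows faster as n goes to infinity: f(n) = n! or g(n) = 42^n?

f(n) = n! grows faster: n!/42^n -> infinity by Stirling.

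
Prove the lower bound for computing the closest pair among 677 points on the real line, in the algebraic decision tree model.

Reduction from element distinctness: given 677 reals, the closest-pair distance is 0 iff two are equal. Element distinctness has an Omega(n log n) lower bound in the algebraic decision tree model (Ben-Or). Therefore closest pair on a line also requires Omega(n log n). Sorting then a linear scan achieves this.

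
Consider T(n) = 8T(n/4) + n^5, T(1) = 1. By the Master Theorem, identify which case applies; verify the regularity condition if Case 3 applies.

a=8, b=4, f(n)=n^5.
log_4(8) = 1.5 < 5.
f(n) = Omega(n^(1.5+epsilon)) for some epsilon > 0, so Case 3 is the candidate.
Regularity: a*f(n/b) = 8*1*(n/4)^5 = (8/1024)*1*n^5 <= c*f(n) with c = 8/1024 < 1. Satisfied.
Case 3: T(n) = Theta(n^5).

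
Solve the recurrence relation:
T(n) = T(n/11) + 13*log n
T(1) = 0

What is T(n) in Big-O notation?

Each of the log_11(n) levels adds O(log n). T(n) = O(log^2 n).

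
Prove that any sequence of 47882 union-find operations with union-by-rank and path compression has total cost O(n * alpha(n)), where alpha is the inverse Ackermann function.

Using Tarjan's analysis with rank-based potential function. Union-by-rank keeps tree height O(log n). Path compression flattens paths during find. For n = 47882 operations, total cost is O(n * alpha(n)), effectively O(n) since alpha grows incredibly slowly.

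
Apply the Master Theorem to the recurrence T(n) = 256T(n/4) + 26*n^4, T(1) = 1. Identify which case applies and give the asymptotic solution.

a=256, b=4, f(n)=26*n^4.
log_4(256) = 4, so n^(log_b(a)) = n^4.
f(n) = Theta(n^4), so Case 2 applies.
T(n) = Theta(n^4 log n).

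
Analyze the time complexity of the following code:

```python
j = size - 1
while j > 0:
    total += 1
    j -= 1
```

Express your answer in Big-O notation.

Time complexity: O(n).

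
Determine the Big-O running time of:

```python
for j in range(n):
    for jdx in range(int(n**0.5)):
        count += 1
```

Time complexity: O(n * sqrt(n)).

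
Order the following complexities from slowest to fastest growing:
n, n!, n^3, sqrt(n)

Ordered by growth rate: sqrt(n) < n < n^3 < n!.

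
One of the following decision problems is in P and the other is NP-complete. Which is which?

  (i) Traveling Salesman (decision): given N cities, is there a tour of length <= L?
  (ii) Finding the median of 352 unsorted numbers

(i) is NP-complete: reduces from Hamiltonian Cycle.
(ii) is P: linear-time selection (median-of-medians) runs in O(n).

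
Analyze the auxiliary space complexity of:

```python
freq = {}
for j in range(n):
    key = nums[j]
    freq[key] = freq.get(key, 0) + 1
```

Space complexity: O(n).
Auxiliary storage grows linearly with the input size n in the worst case.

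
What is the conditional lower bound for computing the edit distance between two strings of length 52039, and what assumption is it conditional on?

Under SETH (the Strong Exponential Time Hypothesis), edit distance on length-52039 strings cannot be computed in O(n^(2-epsilon)) time for any epsilon > 0 (Backurs-Indyk). The reduction is from CNF-SAT via the orthogonal vectors problem.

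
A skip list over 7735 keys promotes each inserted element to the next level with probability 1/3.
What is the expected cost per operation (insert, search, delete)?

Expected number of levels is O(log_3(7735)) = O(log n). A search visits O(1) expected nodes per level over O(log n) levels. Insert/delete are a search plus O(1) pointer updates per level. Expected O(log n) per operation.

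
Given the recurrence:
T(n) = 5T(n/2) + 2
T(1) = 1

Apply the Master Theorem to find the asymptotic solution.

a=5, b=2, f(n)=2. log_2(5) = 2.322. Case 1 of Master Theorem: T(n) = O(n^2.322).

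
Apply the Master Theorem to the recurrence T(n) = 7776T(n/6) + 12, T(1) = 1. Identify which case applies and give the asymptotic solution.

a=7776, b=6, f(n)=12.
log_6(7776) = 5 > 0.
Since f(n) = O(n^0) is polynomially smaller than n^5, Case 1 applies.
T(n) = Theta(n^5).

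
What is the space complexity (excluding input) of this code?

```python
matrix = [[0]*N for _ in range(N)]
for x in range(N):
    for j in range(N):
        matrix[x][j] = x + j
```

Space complexity: O(n^2).
A 2D structure of size n x n is allocated.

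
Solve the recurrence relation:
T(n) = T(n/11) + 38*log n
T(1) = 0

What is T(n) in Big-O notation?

Each of the log_11(n) levels adds O(log n). T(n) = O(log^2 n).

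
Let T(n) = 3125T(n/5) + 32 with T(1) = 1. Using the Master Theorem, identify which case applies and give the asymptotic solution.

a=3125, b=5, f(n)=32.
log_5(3125) = 5 > 0.
Since f(n) = O(n^0) is polynomially smaller than n^5, Case 1 applies.
T(n) = Theta(n^5).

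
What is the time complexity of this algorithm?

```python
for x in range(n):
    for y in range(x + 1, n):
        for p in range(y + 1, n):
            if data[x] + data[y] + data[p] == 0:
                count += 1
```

Time complexity: O(n^3).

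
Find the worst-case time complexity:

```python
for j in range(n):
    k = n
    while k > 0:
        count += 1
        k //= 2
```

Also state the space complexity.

Time complexity: O(n log n).
Space complexity: O(1).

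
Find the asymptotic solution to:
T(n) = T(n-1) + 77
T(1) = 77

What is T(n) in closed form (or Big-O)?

Unrolling: T(n) = T(n-1) + 77 = T(n-2) + 2*77 = ... = T(1) + (n-1)*77 = 77 + (n-1)*77 = 77n.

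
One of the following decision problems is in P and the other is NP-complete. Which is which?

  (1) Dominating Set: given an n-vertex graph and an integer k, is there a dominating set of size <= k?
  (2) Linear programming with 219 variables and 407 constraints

(1) is NP-complete: reduces from Set Cover (with k part of the input).
(2) is P: the ellipsoid and interior-point methods run in polynomial time.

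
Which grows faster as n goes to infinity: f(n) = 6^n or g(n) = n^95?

f(n) = 6^n grows faster: any exponential with base > 1 dominates every polynomial.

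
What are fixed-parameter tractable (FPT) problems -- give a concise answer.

A problem parameterized by k is FPT if it can be solved in time f(k) * n^O(1), where f is any computable function of k alone. Vertex Cover parameterized by solution size k is FPT: O(2^k * n). The W-hierarchy (W[1], W[2], ...) classifies parameterized problems by hardness; Clique parameterized by clique size is W[1]-complete.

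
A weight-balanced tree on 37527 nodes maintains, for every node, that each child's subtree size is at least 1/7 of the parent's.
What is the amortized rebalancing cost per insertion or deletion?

With balance ratio 1/7, tree height is O(log_{7/1}(37527)) = O(log n). A rebalance at a node of size s costs O(s) but requires Omega(s) updates in that subtree to retrigger. Summed over the O(log n) ancestors of the touched leaf, amortized rebalancing is O(log n).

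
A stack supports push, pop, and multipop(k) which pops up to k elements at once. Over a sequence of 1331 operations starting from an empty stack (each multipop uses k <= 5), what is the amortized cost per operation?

Each element is pushed exactly once and popped at most once (whether by pop or as part of a multipop). So the total number of individual pops over the whole sequence is at most the number of pushes, which is at most 1331. Total work <= 2 * 1331, hence O(1) amortized per operation.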